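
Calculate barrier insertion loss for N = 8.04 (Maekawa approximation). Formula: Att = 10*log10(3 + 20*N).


3 + 20*N = 3 + 20*8.04 = 163.8
Att = 10*log10(163.8) = 22.143 dB


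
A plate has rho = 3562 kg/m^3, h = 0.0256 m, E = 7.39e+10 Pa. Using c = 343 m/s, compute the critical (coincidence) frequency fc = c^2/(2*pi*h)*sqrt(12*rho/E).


12*rho/E = 12*3562/7.39e+10 = 5.78403e-07
sqrt(12*rho/E) = sqrt(5.78403e-07) = 0.000760528
c^2/(2*pi*h) = 343^2/(2*pi*0.0256) = 731423
fc = 731423 * 0.000760528 = 556.27 Hz


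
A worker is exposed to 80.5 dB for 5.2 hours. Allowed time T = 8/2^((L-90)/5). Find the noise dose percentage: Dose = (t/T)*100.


T_allowed = 8 / 2^((80.5 - 90)/5) = 29.8571 hr
Dose = 5.2 / 29.8571 * 100 = 17.416 %


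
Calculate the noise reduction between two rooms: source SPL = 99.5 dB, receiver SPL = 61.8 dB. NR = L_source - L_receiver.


NR = L_source - L_receiver (difference between source and receiving room levels)
NR = 99.5 - 61.8 = 37.7 dB


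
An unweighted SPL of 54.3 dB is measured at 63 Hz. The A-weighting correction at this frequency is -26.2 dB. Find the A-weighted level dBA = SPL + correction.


A-weighting table: 63 Hz -> -26.2 dB correction
SPL_A = SPL + correction = 54.3 + (-26.2) = 28.1 dBA


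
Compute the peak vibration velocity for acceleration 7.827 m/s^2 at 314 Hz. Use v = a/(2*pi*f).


omega = 2*pi*f = 2*pi*314 = 1972.92 rad/s
v = a / omega = 7.827 / 1972.92 = 0.0039672 m/s


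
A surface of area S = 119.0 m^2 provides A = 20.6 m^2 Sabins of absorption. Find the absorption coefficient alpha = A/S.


Absorption coefficient = absorbed power / incident power
alpha = A / S = 20.6 / 119.0 = 0.17311


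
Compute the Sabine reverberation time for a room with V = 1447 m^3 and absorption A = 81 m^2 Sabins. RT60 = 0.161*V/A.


RT60 = 0.161 * 1447 / 81 = 2.8761 s


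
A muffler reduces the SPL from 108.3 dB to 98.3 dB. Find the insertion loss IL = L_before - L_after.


Insertion loss = SPL without muffler - SPL with muffler
IL = 108.3 - 98.3 = 10 dB


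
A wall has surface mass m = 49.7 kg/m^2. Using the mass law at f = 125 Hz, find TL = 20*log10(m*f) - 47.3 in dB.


m * f = 49.7 * 125 = 6212.5
20*log10(6212.5) = 75.8653 dB
TL = 75.8653 - 47.3 = 28.565 dB


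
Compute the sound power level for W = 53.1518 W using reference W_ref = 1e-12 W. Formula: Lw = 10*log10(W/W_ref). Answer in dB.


W / W_ref = 53.1518 / 1e-12 = 5.31518e+13
Lw = 10 * log10(5.31518e+13) = 137.26 dB


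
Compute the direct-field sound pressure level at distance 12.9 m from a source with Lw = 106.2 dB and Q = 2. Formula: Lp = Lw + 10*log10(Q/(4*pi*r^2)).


4*pi*r^2 = 4*pi*12.9^2 = 2091.17 m^2
Q / (4*pi*r^2) = 2 / 2091.17 = 0.000956402
Lp = 106.2 + 10*log10(0.000956402) = 76.006 dB


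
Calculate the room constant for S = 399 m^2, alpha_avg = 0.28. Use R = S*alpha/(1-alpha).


R = 399 * 0.28 / (1 - 0.28) = 155.17 m^2


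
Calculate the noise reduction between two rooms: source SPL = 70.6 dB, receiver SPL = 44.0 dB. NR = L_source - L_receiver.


NR = L_source - L_receiver (difference between source and receiving room levels)
NR = 70.6 - 44.0 = 26.6 dB


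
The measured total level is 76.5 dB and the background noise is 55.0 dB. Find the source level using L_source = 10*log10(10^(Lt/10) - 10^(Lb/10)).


10^(76.5/10) = 4.46684e+07
10^(55.0/10) = 316228
Difference = 4.46684e+07 - 316228 = 4.43522e+07
L_source = 10*log10(4.43522e+07) = 76.469 dB


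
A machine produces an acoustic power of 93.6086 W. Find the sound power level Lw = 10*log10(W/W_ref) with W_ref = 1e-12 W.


W / W_ref = 93.6086 / 1e-12 = 9.36086e+13
Lw = 10 * log10(9.36086e+13) = 139.71 dB


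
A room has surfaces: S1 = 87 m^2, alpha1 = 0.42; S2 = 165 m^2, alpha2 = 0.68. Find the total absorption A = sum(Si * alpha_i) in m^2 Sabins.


87 * 0.42 = 36.54
165 * 0.68 = 112.2
A_total = 36.54 + 112.2 = 148.74 m^2


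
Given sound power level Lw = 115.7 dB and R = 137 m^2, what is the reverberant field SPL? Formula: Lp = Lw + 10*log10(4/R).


4/R = 4/137 = 0.0291971
Lp = 115.7 + 10*log10(0.0291971) = 100.35 dB


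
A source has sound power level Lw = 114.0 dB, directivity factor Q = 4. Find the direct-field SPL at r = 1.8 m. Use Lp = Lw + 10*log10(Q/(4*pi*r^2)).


4*pi*r^2 = 4*pi*1.8^2 = 40.715 m^2
Q / (4*pi*r^2) = 4 / 40.715 = 0.0982439
Lp = 114.0 + 10*log10(0.0982439) = 103.92 dB


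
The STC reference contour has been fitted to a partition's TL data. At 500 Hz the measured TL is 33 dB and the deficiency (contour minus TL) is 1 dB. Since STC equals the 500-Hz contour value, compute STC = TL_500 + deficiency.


By ASTM E413, STC = value of the fitted reference contour at 500 Hz.
Contour value at 500 Hz = TL_500 + deficiency = 33 + 1 = 34
STC = 34


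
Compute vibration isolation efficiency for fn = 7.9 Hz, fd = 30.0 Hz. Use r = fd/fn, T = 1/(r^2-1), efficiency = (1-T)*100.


r = 30.0 / 7.9 = 3.79747
r^2 - 1 = 3.79747^2 - 1 = 13.4208
T = 1/13.4208 = 0.0745112
Efficiency = (1 - 0.0745112)*100 = 92.549 %


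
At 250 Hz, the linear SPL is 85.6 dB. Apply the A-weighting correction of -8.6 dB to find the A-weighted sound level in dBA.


A-weighting table: 250 Hz -> -8.6 dB correction
SPL_A = SPL + correction = 85.6 + (-8.6) = 77 dBA


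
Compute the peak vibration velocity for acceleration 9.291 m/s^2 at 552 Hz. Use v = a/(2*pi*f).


omega = 2*pi*f = 2*pi*552 = 3468.32 rad/s
v = a / omega = 9.291 / 3468.32 = 0.0026788 m/s


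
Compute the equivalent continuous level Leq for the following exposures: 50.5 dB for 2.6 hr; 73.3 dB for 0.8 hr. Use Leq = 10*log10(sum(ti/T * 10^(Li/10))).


T_total = 2.6 + 0.8 = 3.4 hr
(2.6/3.4) * 10^(50.5/10) = 85801.4
(0.8/3.4) * 10^(73.3/10) = 5.0305e+06
Sum = 85801.4 + 5.0305e+06 = 5.1163e+06
Leq = 10*log10(5.1163e+06) = 67.09 dB


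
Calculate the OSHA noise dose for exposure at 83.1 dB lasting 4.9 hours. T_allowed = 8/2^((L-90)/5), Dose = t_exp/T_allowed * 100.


T_allowed = 8 / 2^((83.1 - 90)/5) = 20.8215 hr
Dose = 4.9 / 20.8215 * 100 = 23.533 %


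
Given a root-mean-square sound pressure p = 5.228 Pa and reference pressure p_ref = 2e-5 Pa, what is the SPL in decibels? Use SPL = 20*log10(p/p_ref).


p / p_ref = 5.228 / 2e-5 = 261400
SPL = 20 * log10(261400) = 108.35 dB


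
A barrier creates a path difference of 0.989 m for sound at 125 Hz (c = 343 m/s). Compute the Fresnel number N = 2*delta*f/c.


N = 2*delta*f/c = 2*delta/lambda, where lambda = c/f
lambda = 343 / 125 = 2.744 m
N = 2 * 0.989 / 2.744 = 0.72085


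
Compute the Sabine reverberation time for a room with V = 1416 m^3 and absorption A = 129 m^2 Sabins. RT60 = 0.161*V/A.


RT60 = 0.161 * 1416 / 129 = 1.7673 s


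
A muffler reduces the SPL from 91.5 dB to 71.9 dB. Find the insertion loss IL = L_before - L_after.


Insertion loss = SPL without muffler - SPL with muffler
IL = 91.5 - 71.9 = 19.6 dB


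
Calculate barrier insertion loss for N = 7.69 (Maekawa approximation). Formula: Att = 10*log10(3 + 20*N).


3 + 20*N = 3 + 20*7.69 = 156.8
Att = 10*log10(156.8) = 21.953 dB


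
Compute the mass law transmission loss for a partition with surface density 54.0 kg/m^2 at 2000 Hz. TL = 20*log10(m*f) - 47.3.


m * f = 54.0 * 2000 = 108000
20*log10(108000) = 100.668 dB
TL = 100.668 - 47.3 = 53.368 dB


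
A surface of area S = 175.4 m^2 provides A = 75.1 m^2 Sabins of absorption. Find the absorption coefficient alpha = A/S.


Absorption coefficient = absorbed power / incident power
alpha = A / S = 75.1 / 175.4 = 0.42816


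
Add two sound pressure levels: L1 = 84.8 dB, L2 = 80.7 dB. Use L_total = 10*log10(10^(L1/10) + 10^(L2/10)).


10^(84.8/10) = 3.01995e+08
10^(80.7/10) = 1.1749e+08
Sum = 3.01995e+08 + 1.1749e+08 = 4.19485e+08
L_total = 10*log10(4.19485e+08) = 86.227 dB


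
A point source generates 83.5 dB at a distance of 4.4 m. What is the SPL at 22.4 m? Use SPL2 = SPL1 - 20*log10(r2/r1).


r2/r1 = 22.4/4.4 = 5.09091
Correction = 20*log10(5.09091) = 14.1359 dB
SPL2 = 83.5 - 14.1359 = 69.364 dB


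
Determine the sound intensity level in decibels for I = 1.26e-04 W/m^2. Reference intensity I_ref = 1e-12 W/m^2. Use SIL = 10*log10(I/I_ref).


I / I_ref = 1.26e-04 / 1e-12 = 1.26e+08
SIL = 10 * log10(1.26e+08) = 81.004 dB


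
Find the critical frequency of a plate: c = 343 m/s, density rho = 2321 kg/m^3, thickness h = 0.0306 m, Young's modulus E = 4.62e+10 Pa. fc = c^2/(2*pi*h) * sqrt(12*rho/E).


12*rho/E = 12*2321/4.62e+10 = 6.02857e-07
sqrt(12*rho/E) = sqrt(6.02857e-07) = 0.000776439
c^2/(2*pi*h) = 343^2/(2*pi*0.0306) = 611909
fc = 611909 * 0.000776439 = 475.11 Hz


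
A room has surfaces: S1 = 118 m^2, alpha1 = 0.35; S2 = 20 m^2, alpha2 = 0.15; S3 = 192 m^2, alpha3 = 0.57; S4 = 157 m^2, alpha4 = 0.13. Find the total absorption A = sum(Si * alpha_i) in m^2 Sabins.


118 * 0.35 = 41.3
20 * 0.15 = 3
192 * 0.57 = 109.44
157 * 0.13 = 20.41
A_total = 41.3 + 3 + 109.44 + 20.41 = 174.15 m^2


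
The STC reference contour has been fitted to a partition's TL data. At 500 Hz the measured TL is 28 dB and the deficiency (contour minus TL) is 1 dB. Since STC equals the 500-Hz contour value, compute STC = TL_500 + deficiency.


By ASTM E413, STC = value of the fitted reference contour at 500 Hz.
Contour value at 500 Hz = TL_500 + deficiency = 28 + 1 = 29
STC = 29


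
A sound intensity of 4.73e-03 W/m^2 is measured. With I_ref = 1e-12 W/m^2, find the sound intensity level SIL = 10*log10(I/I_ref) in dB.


I / I_ref = 4.73e-03 / 1e-12 = 4.73e+09
SIL = 10 * log10(4.73e+09) = 96.749 dB


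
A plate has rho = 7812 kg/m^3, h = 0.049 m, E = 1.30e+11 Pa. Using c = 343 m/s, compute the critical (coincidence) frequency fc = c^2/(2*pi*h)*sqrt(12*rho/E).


12*rho/E = 12*7812/1.30e+11 = 7.21108e-07
sqrt(12*rho/E) = sqrt(7.21108e-07) = 0.000849181
c^2/(2*pi*h) = 343^2/(2*pi*0.049) = 382131
fc = 382131 * 0.000849181 = 324.5 Hz


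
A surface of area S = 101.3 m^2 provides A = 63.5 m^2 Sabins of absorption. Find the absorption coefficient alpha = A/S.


Absorption coefficient = absorbed power / incident power
alpha = A / S = 63.5 / 101.3 = 0.62685


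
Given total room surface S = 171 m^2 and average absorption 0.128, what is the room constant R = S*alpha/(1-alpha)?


R = 171 * 0.128 / (1 - 0.128) = 25.101 m^2


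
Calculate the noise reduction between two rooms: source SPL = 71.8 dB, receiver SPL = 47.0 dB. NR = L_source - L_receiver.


NR = L_source - L_receiver (difference between source and receiving room levels)
NR = 71.8 - 47.0 = 24.8 dB


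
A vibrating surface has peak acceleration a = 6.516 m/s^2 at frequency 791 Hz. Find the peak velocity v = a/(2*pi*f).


omega = 2*pi*f = 2*pi*791 = 4970 rad/s
v = a / omega = 6.516 / 4970 = 0.0013111 m/s


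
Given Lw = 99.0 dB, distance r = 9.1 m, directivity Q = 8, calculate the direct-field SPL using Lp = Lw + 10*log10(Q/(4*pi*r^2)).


4*pi*r^2 = 4*pi*9.1^2 = 1040.62 m^2
Q / (4*pi*r^2) = 8 / 1040.62 = 0.00768772
Lp = 99.0 + 10*log10(0.00768772) = 77.858 dB


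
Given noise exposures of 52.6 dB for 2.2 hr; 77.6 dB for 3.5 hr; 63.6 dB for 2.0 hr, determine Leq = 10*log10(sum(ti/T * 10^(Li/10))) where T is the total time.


T_total = 2.2 + 3.5 + 2.0 = 7.7 hr
(2.2/7.7) * 10^(52.6/10) = 51991.5
(3.5/7.7) * 10^(77.6/10) = 2.61564e+07
(2.0/7.7) * 10^(63.6/10) = 595031
Sum = 51991.5 + 2.61564e+07 + 595031 = 2.68034e+07
Leq = 10*log10(2.68034e+07) = 74.282 dB


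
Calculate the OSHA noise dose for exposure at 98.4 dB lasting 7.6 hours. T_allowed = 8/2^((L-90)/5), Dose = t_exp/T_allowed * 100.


T_allowed = 8 / 2^((98.4 - 90)/5) = 2.49666 hr
Dose = 7.6 / 2.49666 * 100 = 304.41 %


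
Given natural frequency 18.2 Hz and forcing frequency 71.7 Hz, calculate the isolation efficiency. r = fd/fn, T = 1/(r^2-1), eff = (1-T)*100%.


r = 71.7 / 18.2 = 3.93956
r^2 - 1 = 3.93956^2 - 1 = 14.5201
T = 1/14.5201 = 0.06887
Efficiency = (1 - 0.06887)*100 = 93.113 %


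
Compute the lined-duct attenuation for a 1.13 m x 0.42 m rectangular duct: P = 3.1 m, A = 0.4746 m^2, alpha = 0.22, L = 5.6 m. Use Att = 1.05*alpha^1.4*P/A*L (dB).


alpha^1.4 = 0.22^1.4 = 0.120058
Attenuation rate = 1.05 * alpha^1.4 * P / A
= 1.05 * 0.120058 * 3.1 / 0.4746 = 0.823407 dB/m
Total Att = 0.823407 * 5.6 = 4.6111 dB


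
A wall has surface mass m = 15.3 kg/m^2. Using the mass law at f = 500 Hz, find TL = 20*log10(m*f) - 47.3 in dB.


m * f = 15.3 * 500 = 7650
20*log10(7650) = 77.6732 dB
TL = 77.6732 - 47.3 = 30.373 dB


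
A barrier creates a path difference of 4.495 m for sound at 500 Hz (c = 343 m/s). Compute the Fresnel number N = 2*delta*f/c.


N = 2*delta*f/c = 2*delta/lambda, where lambda = c/f
lambda = 343 / 500 = 0.686 m
N = 2 * 4.495 / 0.686 = 13.105


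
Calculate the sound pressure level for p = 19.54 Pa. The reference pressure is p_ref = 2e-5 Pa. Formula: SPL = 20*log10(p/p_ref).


p / p_ref = 19.54 / 2e-5 = 977000
SPL = 20 * log10(977000) = 119.8 dB


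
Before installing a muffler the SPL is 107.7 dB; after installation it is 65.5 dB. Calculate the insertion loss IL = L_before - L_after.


Insertion loss = SPL without muffler - SPL with muffler
IL = 107.7 - 65.5 = 42.2 dB


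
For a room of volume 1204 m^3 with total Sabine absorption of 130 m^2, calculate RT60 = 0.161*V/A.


RT60 = 0.161 * 1204 / 130 = 1.4911 s


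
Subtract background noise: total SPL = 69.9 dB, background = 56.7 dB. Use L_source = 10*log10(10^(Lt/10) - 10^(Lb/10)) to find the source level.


10^(69.9/10) = 9.77237e+06
10^(56.7/10) = 467735
Difference = 9.77237e+06 - 467735 = 9.30464e+06
L_source = 10*log10(9.30464e+06) = 69.687 dB


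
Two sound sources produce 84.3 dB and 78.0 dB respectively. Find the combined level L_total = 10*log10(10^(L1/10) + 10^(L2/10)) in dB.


10^(84.3/10) = 2.69153e+08
10^(78.0/10) = 6.30957e+07
Sum = 2.69153e+08 + 6.30957e+07 = 3.32249e+08
L_total = 10*log10(3.32249e+08) = 85.215 dB


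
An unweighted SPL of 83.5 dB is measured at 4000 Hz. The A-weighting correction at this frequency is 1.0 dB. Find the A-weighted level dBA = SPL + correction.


A-weighting table: 4000 Hz -> 1.0 dB correction
SPL_A = SPL + correction = 83.5 + (1.0) = 84.5 dBA


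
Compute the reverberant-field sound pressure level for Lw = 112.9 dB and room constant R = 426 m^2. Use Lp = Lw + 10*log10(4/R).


4/R = 4/426 = 0.00938967
Lp = 112.9 + 10*log10(0.00938967) = 92.627 dB


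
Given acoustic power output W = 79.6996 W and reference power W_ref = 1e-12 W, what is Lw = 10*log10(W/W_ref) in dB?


W / W_ref = 79.6996 / 1e-12 = 7.96996e+13
Lw = 10 * log10(7.96996e+13) = 139.01 dB


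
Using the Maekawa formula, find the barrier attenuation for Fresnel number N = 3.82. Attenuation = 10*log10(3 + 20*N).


3 + 20*N = 3 + 20*3.82 = 79.4
Att = 10*log10(79.4) = 18.998 dB


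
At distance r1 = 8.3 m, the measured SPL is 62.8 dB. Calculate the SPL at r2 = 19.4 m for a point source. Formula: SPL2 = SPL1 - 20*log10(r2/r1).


r2/r1 = 19.4/8.3 = 2.33735
Correction = 20*log10(2.33735) = 7.37447 dB
SPL2 = 62.8 - 7.37447 = 55.426 dB


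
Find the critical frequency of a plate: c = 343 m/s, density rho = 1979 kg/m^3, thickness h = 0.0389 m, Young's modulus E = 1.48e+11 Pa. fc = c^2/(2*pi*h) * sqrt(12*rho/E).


12*rho/E = 12*1979/1.48e+11 = 1.60459e-07
sqrt(12*rho/E) = sqrt(1.60459e-07) = 0.000400573
c^2/(2*pi*h) = 343^2/(2*pi*0.0389) = 481348
fc = 481348 * 0.000400573 = 192.82 Hz


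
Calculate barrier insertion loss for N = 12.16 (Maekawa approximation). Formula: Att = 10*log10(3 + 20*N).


3 + 20*N = 3 + 20*12.16 = 246.2
Att = 10*log10(246.2) = 23.913 dB


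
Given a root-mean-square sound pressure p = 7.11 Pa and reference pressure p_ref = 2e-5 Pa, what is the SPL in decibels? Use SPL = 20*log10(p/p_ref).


p / p_ref = 7.11 / 2e-5 = 355500
SPL = 20 * log10(355500) = 111.02 dB


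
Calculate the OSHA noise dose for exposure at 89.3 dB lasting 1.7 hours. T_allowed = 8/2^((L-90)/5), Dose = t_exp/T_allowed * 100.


T_allowed = 8 / 2^((89.3 - 90)/5) = 8.81524 hr
Dose = 1.7 / 8.81524 * 100 = 19.285 %


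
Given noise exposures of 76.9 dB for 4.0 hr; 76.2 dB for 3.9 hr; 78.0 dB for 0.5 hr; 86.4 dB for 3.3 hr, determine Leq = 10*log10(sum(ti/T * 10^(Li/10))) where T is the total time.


T_total = 4.0 + 3.9 + 0.5 + 3.3 = 11.7 hr
(4.0/11.7) * 10^(76.9/10) = 1.67446e+07
(3.9/11.7) * 10^(76.2/10) = 1.38956e+07
(0.5/11.7) * 10^(78.0/10) = 2.6964e+06
(3.3/11.7) * 10^(86.4/10) = 1.2312e+08
Sum = 1.67446e+07 + 1.38956e+07 + 2.6964e+06 + 1.2312e+08 = 1.56457e+08
Leq = 10*log10(1.56457e+08) = 81.944 dB


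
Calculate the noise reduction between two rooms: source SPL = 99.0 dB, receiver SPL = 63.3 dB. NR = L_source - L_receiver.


NR = L_source - L_receiver (difference between source and receiving room levels)
NR = 99.0 - 63.3 = 35.7 dB


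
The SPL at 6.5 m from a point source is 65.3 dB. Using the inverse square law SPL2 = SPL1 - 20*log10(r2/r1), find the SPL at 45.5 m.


r2/r1 = 45.5/6.5 = 7
Correction = 20*log10(7) = 16.902 dB
SPL2 = 65.3 - 16.902 = 48.398 dB


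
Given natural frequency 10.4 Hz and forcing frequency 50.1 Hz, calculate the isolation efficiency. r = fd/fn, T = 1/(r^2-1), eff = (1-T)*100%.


r = 50.1 / 10.4 = 4.81731
r^2 - 1 = 4.81731^2 - 1 = 22.2065
T = 1/22.2065 = 0.0450319
Efficiency = (1 - 0.0450319)*100 = 95.497 %


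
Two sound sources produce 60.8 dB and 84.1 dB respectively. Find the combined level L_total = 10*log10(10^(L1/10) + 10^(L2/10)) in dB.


10^(60.8/10) = 1.20226e+06
10^(84.1/10) = 2.5704e+08
Sum = 1.20226e+06 + 2.5704e+08 = 2.58242e+08
L_total = 10*log10(2.58242e+08) = 84.12 dB


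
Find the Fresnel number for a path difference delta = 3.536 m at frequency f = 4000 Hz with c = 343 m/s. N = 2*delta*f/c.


N = 2*delta*f/c = 2*delta/lambda, where lambda = c/f
lambda = 343 / 4000 = 0.08575 m
N = 2 * 3.536 / 0.08575 = 82.472


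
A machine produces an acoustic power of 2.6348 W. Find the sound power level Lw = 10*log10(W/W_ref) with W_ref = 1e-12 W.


W / W_ref = 2.6348 / 1e-12 = 2.6348e+12
Lw = 10 * log10(2.6348e+12) = 124.21 dB


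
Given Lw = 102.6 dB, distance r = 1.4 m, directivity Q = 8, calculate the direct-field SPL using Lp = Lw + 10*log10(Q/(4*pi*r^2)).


4*pi*r^2 = 4*pi*1.4^2 = 24.6301 m^2
Q / (4*pi*r^2) = 8 / 24.6301 = 0.324806
Lp = 102.6 + 10*log10(0.324806) = 97.716 dB


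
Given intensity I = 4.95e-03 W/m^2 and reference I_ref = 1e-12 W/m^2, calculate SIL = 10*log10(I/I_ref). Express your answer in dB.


I / I_ref = 4.95e-03 / 1e-12 = 4.95e+09
SIL = 10 * log10(4.95e+09) = 96.946 dB


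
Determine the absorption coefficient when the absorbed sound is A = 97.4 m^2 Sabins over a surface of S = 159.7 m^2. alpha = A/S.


Absorption coefficient = absorbed power / incident power
alpha = A / S = 97.4 / 159.7 = 0.60989


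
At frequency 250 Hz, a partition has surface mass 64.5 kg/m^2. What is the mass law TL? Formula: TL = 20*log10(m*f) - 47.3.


m * f = 64.5 * 250 = 16125
20*log10(16125) = 84.15 dB
TL = 84.15 - 47.3 = 36.85 dB


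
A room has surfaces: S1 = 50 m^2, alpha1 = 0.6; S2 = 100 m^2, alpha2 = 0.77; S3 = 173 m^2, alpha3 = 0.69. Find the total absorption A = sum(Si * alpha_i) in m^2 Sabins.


50 * 0.6 = 30
100 * 0.77 = 77
173 * 0.69 = 119.37
A_total = 30 + 77 + 119.37 = 226.37 m^2


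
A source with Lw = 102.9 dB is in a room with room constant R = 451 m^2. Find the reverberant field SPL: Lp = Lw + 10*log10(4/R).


4/R = 4/451 = 0.00886918
Lp = 102.9 + 10*log10(0.00886918) = 82.379 dB


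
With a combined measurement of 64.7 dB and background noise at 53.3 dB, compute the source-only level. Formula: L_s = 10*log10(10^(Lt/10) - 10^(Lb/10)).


10^(64.7/10) = 2.95121e+06
10^(53.3/10) = 213796
Difference = 2.95121e+06 - 213796 = 2.73741e+06
L_source = 10*log10(2.73741e+06) = 64.373 dB


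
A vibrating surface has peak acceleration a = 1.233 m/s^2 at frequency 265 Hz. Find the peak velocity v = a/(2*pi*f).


omega = 2*pi*f = 2*pi*265 = 1665.04 rad/s
v = a / omega = 1.233 / 1665.04 = 0.00074052 m/s


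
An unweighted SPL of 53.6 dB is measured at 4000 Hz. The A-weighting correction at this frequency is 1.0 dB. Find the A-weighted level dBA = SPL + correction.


A-weighting table: 4000 Hz -> 1.0 dB correction
SPL_A = SPL + correction = 53.6 + (1.0) = 54.6 dBA


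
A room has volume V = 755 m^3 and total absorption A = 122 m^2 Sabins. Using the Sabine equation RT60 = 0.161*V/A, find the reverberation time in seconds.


RT60 = 0.161 * 755 / 122 = 0.99635 s


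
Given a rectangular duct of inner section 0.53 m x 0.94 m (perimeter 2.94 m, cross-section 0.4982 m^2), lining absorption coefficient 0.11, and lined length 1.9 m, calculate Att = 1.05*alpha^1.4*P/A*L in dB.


alpha^1.4 = 0.11^1.4 = 0.0454935
Attenuation rate = 1.05 * alpha^1.4 * P / A
= 1.05 * 0.0454935 * 2.94 / 0.4982 = 0.281892 dB/m
Total Att = 0.281892 * 1.9 = 0.53559 dB


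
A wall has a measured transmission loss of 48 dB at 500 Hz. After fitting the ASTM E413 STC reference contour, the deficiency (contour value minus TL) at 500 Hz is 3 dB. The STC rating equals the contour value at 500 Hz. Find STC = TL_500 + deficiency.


By ASTM E413, STC = value of the fitted reference contour at 500 Hz.
Contour value at 500 Hz = TL_500 + deficiency = 48 + 3 = 51
STC = 51


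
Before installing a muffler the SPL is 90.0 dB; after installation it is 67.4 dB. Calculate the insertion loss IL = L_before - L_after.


Insertion loss = SPL without muffler - SPL with muffler
IL = 90.0 - 67.4 = 22.6 dB


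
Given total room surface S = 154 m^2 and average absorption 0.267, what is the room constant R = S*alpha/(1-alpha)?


R = 154 * 0.267 / (1 - 0.267) = 56.095 m^2


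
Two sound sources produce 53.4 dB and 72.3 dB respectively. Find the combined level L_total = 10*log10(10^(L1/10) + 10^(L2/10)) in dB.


10^(53.4/10) = 218776
10^(72.3/10) = 1.69824e+07
Sum = 218776 + 1.69824e+07 = 1.72012e+07
L_total = 10*log10(1.72012e+07) = 72.356 dB


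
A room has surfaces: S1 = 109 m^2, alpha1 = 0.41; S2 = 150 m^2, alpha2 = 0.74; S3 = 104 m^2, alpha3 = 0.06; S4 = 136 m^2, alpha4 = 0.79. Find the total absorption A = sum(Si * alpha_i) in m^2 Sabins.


109 * 0.41 = 44.69
150 * 0.74 = 111
104 * 0.06 = 6.24
136 * 0.79 = 107.44
A_total = 44.69 + 111 + 6.24 + 107.44 = 269.37 m^2


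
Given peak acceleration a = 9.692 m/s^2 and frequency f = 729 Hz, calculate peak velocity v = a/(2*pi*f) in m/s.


omega = 2*pi*f = 2*pi*729 = 4580.44 rad/s
v = a / omega = 9.692 / 4580.44 = 0.002116 m/s


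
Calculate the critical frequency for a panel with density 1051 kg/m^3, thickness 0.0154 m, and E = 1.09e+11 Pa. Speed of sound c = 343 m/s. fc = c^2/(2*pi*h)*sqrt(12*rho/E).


12*rho/E = 12*1051/1.09e+11 = 1.15706e-07
sqrt(12*rho/E) = sqrt(1.15706e-07) = 0.000340156
c^2/(2*pi*h) = 343^2/(2*pi*0.0154) = 1.21587e+06
fc = 1.21587e+06 * 0.000340156 = 413.59 Hz


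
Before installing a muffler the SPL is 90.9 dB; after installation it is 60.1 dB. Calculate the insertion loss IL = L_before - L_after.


Insertion loss = SPL without muffler - SPL with muffler
IL = 90.9 - 60.1 = 30.8 dB


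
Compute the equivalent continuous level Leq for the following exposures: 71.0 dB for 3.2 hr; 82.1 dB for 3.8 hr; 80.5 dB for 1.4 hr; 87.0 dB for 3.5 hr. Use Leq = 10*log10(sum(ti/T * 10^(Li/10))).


T_total = 3.2 + 3.8 + 1.4 + 3.5 = 11.9 hr
(3.2/11.9) * 10^(71.0/10) = 3.38535e+06
(3.8/11.9) * 10^(82.1/10) = 5.17889e+07
(1.4/11.9) * 10^(80.5/10) = 1.32002e+07
(3.5/11.9) * 10^(87.0/10) = 1.47408e+08
Sum = 3.38535e+06 + 5.17889e+07 + 1.32002e+07 + 1.47408e+08 = 2.15782e+08
Leq = 10*log10(2.15782e+08) = 83.34 dB


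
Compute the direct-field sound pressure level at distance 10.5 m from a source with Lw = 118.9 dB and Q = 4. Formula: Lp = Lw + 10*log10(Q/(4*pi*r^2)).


4*pi*r^2 = 4*pi*10.5^2 = 1385.44 m^2
Q / (4*pi*r^2) = 4 / 1385.44 = 0.00288717
Lp = 118.9 + 10*log10(0.00288717) = 93.505 dB


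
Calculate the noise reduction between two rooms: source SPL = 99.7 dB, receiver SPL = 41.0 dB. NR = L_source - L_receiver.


NR = L_source - L_receiver (difference between source and receiving room levels)
NR = 99.7 - 41.0 = 58.7 dB


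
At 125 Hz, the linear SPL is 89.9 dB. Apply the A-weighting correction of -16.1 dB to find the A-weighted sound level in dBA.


A-weighting table: 125 Hz -> -16.1 dB correction
SPL_A = SPL + correction = 89.9 + (-16.1) = 73.8 dBA


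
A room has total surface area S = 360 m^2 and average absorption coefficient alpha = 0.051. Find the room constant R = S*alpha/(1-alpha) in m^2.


R = 360 * 0.051 / (1 - 0.051) = 19.347 m^2


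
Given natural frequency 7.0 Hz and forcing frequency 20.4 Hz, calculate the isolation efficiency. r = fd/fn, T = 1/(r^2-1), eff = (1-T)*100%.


r = 20.4 / 7.0 = 2.91429
r^2 - 1 = 2.91429^2 - 1 = 7.49309
T = 1/7.49309 = 0.133456
Efficiency = (1 - 0.133456)*100 = 86.654 %


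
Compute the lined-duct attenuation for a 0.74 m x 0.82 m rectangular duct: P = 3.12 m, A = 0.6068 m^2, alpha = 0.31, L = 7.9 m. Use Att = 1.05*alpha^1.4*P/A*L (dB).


alpha^1.4 = 0.31^1.4 = 0.194047
Attenuation rate = 1.05 * alpha^1.4 * P / A
= 1.05 * 0.194047 * 3.12 / 0.6068 = 1.04762 dB/m
Total Att = 1.04762 * 7.9 = 8.2762 dB


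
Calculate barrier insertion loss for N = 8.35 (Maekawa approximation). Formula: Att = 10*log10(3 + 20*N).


3 + 20*N = 3 + 20*8.35 = 170
Att = 10*log10(170) = 22.304 dB


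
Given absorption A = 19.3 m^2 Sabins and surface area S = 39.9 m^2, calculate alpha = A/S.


Absorption coefficient = absorbed power / incident power
alpha = A / S = 19.3 / 39.9 = 0.48371


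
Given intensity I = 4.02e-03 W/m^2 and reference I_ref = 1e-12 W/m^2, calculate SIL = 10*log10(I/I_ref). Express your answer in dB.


I / I_ref = 4.02e-03 / 1e-12 = 4.02e+09
SIL = 10 * log10(4.02e+09) = 96.042 dB


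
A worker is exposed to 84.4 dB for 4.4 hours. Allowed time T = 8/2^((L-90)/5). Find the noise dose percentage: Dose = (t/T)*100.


T_allowed = 8 / 2^((84.4 - 90)/5) = 17.3878 hr
Dose = 4.4 / 17.3878 * 100 = 25.305 %


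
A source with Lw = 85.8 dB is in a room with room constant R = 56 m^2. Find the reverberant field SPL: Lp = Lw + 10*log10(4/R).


4/R = 4/56 = 0.0714286
Lp = 85.8 + 10*log10(0.0714286) = 74.339 dB


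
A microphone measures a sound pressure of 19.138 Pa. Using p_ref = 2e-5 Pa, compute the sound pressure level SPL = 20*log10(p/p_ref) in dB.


p / p_ref = 19.138 / 2e-5 = 956900
SPL = 20 * log10(956900) = 119.62 dB


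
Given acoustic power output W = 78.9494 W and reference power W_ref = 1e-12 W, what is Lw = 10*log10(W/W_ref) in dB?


W / W_ref = 78.9494 / 1e-12 = 7.89494e+13
Lw = 10 * log10(7.89494e+13) = 138.97 dB


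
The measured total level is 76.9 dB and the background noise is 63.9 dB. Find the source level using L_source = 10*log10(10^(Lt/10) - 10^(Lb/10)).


10^(76.9/10) = 4.89779e+07
10^(63.9/10) = 2.45471e+06
Difference = 4.89779e+07 - 2.45471e+06 = 4.65232e+07
L_source = 10*log10(4.65232e+07) = 76.677 dB


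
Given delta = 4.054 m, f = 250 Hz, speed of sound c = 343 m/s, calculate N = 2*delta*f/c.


N = 2*delta*f/c = 2*delta/lambda, where lambda = c/f
lambda = 343 / 250 = 1.372 m
N = 2 * 4.054 / 1.372 = 5.9096


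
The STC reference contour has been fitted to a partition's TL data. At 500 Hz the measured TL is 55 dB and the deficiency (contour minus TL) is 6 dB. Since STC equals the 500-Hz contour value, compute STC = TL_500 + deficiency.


By ASTM E413, STC = value of the fitted reference contour at 500 Hz.
Contour value at 500 Hz = TL_500 + deficiency = 55 + 6 = 61
STC = 61


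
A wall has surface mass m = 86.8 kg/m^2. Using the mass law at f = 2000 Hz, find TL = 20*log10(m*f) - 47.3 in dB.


m * f = 86.8 * 2000 = 173600
20*log10(173600) = 104.791 dB
TL = 104.791 - 47.3 = 57.491 dB


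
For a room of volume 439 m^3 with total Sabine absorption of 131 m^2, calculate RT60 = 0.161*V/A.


RT60 = 0.161 * 439 / 131 = 0.53953 s


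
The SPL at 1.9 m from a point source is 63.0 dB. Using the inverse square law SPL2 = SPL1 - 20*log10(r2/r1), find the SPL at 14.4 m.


r2/r1 = 14.4/1.9 = 7.57895
Correction = 20*log10(7.57895) = 17.5922 dB
SPL2 = 63.0 - 17.5922 = 45.408 dB


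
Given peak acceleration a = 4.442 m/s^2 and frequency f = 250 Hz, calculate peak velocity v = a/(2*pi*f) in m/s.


omega = 2*pi*f = 2*pi*250 = 1570.8 rad/s
v = a / omega = 4.442 / 1570.8 = 0.0028279 m/s


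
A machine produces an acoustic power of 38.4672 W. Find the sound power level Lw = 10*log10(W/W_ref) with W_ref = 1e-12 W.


W / W_ref = 38.4672 / 1e-12 = 3.84672e+13
Lw = 10 * log10(3.84672e+13) = 135.85 dB


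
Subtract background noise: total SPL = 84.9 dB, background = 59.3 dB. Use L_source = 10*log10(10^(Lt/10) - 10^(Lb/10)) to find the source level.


10^(84.9/10) = 3.0903e+08
10^(59.3/10) = 851138
Difference = 3.0903e+08 - 851138 = 3.08179e+08
L_source = 10*log10(3.08179e+08) = 84.888 dB


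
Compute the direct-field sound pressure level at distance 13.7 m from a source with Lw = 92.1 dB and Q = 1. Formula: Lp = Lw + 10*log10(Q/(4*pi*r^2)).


4*pi*r^2 = 4*pi*13.7^2 = 2358.58 m^2
Q / (4*pi*r^2) = 1 / 2358.58 = 0.000423984
Lp = 92.1 + 10*log10(0.000423984) = 58.373 dB


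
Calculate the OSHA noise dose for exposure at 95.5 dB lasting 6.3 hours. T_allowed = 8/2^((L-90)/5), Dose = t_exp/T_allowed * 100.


T_allowed = 8 / 2^((95.5 - 90)/5) = 3.73213 hr
Dose = 6.3 / 3.73213 * 100 = 168.8 %


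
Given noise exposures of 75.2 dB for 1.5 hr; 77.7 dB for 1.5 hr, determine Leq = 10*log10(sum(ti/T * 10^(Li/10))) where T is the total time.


T_total = 1.5 + 1.5 = 3.0 hr
(1.5/3.0) * 10^(75.2/10) = 1.65566e+07
(1.5/3.0) * 10^(77.7/10) = 2.94422e+07
Sum = 1.65566e+07 + 2.94422e+07 = 4.59988e+07
Leq = 10*log10(4.59988e+07) = 76.627 dB


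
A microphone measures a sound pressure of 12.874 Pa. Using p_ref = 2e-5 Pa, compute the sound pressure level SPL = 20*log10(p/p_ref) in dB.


p / p_ref = 12.874 / 2e-5 = 643700
SPL = 20 * log10(643700) = 116.17 dB


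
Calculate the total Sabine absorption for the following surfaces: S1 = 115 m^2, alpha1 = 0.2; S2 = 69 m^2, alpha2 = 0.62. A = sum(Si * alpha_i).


115 * 0.2 = 23
69 * 0.62 = 42.78
A_total = 23 + 42.78 = 65.78 m^2


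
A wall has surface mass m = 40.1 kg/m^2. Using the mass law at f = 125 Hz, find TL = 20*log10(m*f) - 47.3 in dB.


m * f = 40.1 * 125 = 5012.5
20*log10(5012.5) = 74.0011 dB
TL = 74.0011 - 47.3 = 26.701 dB


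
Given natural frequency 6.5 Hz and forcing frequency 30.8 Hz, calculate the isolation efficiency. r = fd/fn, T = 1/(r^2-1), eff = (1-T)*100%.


r = 30.8 / 6.5 = 4.73846
r^2 - 1 = 4.73846^2 - 1 = 21.453
T = 1/21.453 = 0.0466135
Efficiency = (1 - 0.0466135)*100 = 95.339 %


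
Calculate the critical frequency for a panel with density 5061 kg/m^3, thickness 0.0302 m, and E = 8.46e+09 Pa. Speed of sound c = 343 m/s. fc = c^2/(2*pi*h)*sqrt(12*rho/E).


12*rho/E = 12*5061/8.46e+09 = 7.17872e-06
sqrt(12*rho/E) = sqrt(7.17872e-06) = 0.00267931
c^2/(2*pi*h) = 343^2/(2*pi*0.0302) = 620014
fc = 620014 * 0.00267931 = 1661.2 Hz


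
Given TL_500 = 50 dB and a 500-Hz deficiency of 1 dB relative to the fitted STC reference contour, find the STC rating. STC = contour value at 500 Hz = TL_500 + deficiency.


By ASTM E413, STC = value of the fitted reference contour at 500 Hz.
Contour value at 500 Hz = TL_500 + deficiency = 50 + 1 = 51
STC = 51


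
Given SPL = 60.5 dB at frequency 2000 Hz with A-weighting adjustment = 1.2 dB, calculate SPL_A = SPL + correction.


A-weighting table: 2000 Hz -> 1.2 dB correction
SPL_A = SPL + correction = 60.5 + (1.2) = 61.7 dBA


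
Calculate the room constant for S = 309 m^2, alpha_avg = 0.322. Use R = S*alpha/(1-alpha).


R = 309 * 0.322 / (1 - 0.322) = 146.75 m^2


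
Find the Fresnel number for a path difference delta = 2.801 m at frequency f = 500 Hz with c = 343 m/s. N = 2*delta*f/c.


N = 2*delta*f/c = 2*delta/lambda, where lambda = c/f
lambda = 343 / 500 = 0.686 m
N = 2 * 2.801 / 0.686 = 8.1662


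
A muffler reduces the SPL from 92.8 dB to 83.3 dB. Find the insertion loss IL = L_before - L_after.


Insertion loss = SPL without muffler - SPL with muffler
IL = 92.8 - 83.3 = 9.5 dB


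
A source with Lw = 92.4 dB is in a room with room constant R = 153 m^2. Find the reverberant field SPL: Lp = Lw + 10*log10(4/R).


4/R = 4/153 = 0.0261438
Lp = 92.4 + 10*log10(0.0261438) = 76.574 dB


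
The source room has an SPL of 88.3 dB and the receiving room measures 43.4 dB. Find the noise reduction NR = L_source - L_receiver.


NR = L_source - L_receiver (difference between source and receiving room levels)
NR = 88.3 - 43.4 = 44.9 dB


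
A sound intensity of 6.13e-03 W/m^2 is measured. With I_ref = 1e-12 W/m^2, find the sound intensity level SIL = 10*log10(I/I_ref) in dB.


I / I_ref = 6.13e-03 / 1e-12 = 6.13e+09
SIL = 10 * log10(6.13e+09) = 97.875 dB


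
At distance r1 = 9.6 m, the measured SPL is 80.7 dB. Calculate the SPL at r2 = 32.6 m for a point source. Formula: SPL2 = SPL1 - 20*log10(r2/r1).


r2/r1 = 32.6/9.6 = 3.39583
Correction = 20*log10(3.39583) = 10.6189 dB
SPL2 = 80.7 - 10.6189 = 70.081 dB


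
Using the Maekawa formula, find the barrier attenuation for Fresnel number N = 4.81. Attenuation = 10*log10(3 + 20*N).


3 + 20*N = 3 + 20*4.81 = 99.2
Att = 10*log10(99.2) = 19.965 dB


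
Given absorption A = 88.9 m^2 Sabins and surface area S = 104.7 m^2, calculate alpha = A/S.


Absorption coefficient = absorbed power / incident power
alpha = A / S = 88.9 / 104.7 = 0.84909


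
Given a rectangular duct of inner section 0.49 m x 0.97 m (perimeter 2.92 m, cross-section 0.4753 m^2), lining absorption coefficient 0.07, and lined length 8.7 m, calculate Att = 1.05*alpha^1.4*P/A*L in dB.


alpha^1.4 = 0.07^1.4 = 0.0241622
Attenuation rate = 1.05 * alpha^1.4 * P / A
= 1.05 * 0.0241622 * 2.92 / 0.4753 = 0.155862 dB/m
Total Att = 0.155862 * 8.7 = 1.356 dB


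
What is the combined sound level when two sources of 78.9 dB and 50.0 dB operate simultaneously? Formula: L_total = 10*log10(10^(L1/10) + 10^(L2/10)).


10^(78.9/10) = 7.76247e+07
10^(50.0/10) = 100000
Sum = 7.76247e+07 + 100000 = 7.77247e+07
L_total = 10*log10(7.77247e+07) = 78.906 dB


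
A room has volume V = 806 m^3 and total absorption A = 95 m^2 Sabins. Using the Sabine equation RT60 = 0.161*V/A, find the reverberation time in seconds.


RT60 = 0.161 * 806 / 95 = 1.366 s


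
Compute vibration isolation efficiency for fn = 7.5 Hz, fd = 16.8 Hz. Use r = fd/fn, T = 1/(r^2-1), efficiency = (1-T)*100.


r = 16.8 / 7.5 = 2.24
r^2 - 1 = 2.24^2 - 1 = 4.0176
T = 1/4.0176 = 0.248905
Efficiency = (1 - 0.248905)*100 = 75.11 %


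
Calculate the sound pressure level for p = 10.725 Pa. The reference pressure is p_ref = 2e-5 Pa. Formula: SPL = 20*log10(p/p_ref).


p / p_ref = 10.725 / 2e-5 = 536250
SPL = 20 * log10(536250) = 114.59 dB


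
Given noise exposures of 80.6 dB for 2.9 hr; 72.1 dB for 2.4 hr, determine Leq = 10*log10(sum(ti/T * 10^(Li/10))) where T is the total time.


T_total = 2.9 + 2.4 = 5.3 hr
(2.9/5.3) * 10^(80.6/10) = 6.28235e+07
(2.4/5.3) * 10^(72.1/10) = 7.34405e+06
Sum = 6.28235e+07 + 7.34405e+06 = 7.01676e+07
Leq = 10*log10(7.01676e+07) = 78.461 dB


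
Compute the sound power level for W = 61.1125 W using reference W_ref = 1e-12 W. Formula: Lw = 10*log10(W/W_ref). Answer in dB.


W / W_ref = 61.1125 / 1e-12 = 6.11125e+13
Lw = 10 * log10(6.11125e+13) = 137.86 dB


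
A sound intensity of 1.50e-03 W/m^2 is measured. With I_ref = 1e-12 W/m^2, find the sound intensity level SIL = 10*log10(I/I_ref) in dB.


I / I_ref = 1.50e-03 / 1e-12 = 1.5e+09
SIL = 10 * log10(1.5e+09) = 91.761 dB


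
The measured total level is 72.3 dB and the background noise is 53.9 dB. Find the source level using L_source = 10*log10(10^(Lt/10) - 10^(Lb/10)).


10^(72.3/10) = 1.69824e+07
10^(53.9/10) = 245471
Difference = 1.69824e+07 - 245471 = 1.67369e+07
L_source = 10*log10(1.67369e+07) = 72.237 dB


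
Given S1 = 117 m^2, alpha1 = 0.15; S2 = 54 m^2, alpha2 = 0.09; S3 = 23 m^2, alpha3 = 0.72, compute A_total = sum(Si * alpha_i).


117 * 0.15 = 17.55
54 * 0.09 = 4.86
23 * 0.72 = 16.56
A_total = 17.55 + 4.86 + 16.56 = 38.97 m^2


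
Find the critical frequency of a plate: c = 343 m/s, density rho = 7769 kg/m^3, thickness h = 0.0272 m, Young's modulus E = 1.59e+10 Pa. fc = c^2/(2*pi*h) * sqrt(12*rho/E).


12*rho/E = 12*7769/1.59e+10 = 5.8634e-06
sqrt(12*rho/E) = sqrt(5.8634e-06) = 0.00242145
c^2/(2*pi*h) = 343^2/(2*pi*0.0272) = 688398
fc = 688398 * 0.00242145 = 1666.9 Hz


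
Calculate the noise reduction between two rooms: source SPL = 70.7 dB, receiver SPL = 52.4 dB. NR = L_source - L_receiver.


NR = L_source - L_receiver (difference between source and receiving room levels)
NR = 70.7 - 52.4 = 18.3 dB


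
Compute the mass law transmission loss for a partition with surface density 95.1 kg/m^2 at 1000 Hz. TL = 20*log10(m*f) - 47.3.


m * f = 95.1 * 1000 = 95100
20*log10(95100) = 99.5636 dB
TL = 99.5636 - 47.3 = 52.264 dB


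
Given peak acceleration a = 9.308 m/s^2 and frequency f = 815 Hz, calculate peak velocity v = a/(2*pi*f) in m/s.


omega = 2*pi*f = 2*pi*815 = 5120.8 rad/s
v = a / omega = 9.308 / 5120.8 = 0.0018177 m/s


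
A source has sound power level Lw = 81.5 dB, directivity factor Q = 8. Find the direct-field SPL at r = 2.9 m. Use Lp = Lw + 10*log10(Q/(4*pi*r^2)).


4*pi*r^2 = 4*pi*2.9^2 = 105.683 m^2
Q / (4*pi*r^2) = 8 / 105.683 = 0.0756981
Lp = 81.5 + 10*log10(0.0756981) = 70.291 dB


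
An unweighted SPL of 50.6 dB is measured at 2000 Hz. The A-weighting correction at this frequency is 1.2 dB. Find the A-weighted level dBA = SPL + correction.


A-weighting table: 2000 Hz -> 1.2 dB correction
SPL_A = SPL + correction = 50.6 + (1.2) = 51.8 dBA


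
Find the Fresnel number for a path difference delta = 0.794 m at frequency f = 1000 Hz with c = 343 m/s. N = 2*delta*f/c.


N = 2*delta*f/c = 2*delta/lambda, where lambda = c/f
lambda = 343 / 1000 = 0.343 m
N = 2 * 0.794 / 0.343 = 4.6297


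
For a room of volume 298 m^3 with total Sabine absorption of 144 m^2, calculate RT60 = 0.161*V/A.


RT60 = 0.161 * 298 / 144 = 0.33318 s


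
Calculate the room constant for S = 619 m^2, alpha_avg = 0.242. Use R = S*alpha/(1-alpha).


R = 619 * 0.242 / (1 - 0.242) = 197.62 m^2


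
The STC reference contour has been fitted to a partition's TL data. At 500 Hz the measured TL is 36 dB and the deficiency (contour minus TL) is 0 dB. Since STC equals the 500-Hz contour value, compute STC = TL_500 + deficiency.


By ASTM E413, STC = value of the fitted reference contour at 500 Hz.
Contour value at 500 Hz = TL_500 + deficiency = 36 + 0 = 36
STC = 36


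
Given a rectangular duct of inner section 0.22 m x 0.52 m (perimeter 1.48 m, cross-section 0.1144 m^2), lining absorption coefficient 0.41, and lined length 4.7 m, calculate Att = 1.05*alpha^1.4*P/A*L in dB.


alpha^1.4 = 0.41^1.4 = 0.28701
Attenuation rate = 1.05 * alpha^1.4 * P / A
= 1.05 * 0.28701 * 1.48 / 0.1144 = 3.89872 dB/m
Total Att = 3.89872 * 4.7 = 18.324 dB


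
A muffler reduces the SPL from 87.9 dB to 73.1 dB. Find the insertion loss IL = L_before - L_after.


Insertion loss = SPL without muffler - SPL with muffler
IL = 87.9 - 73.1 = 14.8 dB


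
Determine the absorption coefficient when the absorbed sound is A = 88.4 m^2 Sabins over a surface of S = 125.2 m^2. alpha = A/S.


Absorption coefficient = absorbed power / incident power
alpha = A / S = 88.4 / 125.2 = 0.70607


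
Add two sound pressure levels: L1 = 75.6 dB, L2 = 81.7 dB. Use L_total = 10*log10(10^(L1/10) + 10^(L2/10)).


10^(75.6/10) = 3.63078e+07
10^(81.7/10) = 1.47911e+08
Sum = 3.63078e+07 + 1.47911e+08 = 1.84219e+08
L_total = 10*log10(1.84219e+08) = 82.653 dB
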